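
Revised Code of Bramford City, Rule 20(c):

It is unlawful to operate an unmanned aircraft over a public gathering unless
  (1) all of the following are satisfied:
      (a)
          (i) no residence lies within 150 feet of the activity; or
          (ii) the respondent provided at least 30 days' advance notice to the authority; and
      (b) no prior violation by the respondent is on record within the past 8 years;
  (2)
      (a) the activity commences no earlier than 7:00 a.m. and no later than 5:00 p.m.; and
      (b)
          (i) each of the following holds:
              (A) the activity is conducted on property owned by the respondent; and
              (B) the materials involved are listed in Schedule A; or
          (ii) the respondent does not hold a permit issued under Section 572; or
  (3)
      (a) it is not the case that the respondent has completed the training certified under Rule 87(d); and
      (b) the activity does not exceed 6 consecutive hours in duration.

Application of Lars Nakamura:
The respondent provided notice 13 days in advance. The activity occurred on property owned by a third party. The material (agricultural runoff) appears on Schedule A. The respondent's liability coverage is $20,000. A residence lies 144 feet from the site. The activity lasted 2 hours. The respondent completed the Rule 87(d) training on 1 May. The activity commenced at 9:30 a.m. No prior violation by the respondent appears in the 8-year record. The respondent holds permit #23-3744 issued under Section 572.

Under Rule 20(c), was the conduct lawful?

(i) no residence in 150 ft — not met.
(ii) ≥30 days' notice — not satisfied.
(a): F OR F → false.
(b) no prior violation — satisfied.
So (1) is not satisfied (F AND T).
(a) start within hours — satisfied.
(A) own property — fails.
(B) Schedule A material — satisfied.
(i) = F AND T = false.
(ii) not (holds permit) — not satisfied.
(b): F OR F → false.
(2) = T AND F = false.
(a) not (training certified) — fails.
(b) ≤ 6 hrs duration — holds.
(3): F AND T → false.
Overall = F OR F OR F = false.

No — unlawful.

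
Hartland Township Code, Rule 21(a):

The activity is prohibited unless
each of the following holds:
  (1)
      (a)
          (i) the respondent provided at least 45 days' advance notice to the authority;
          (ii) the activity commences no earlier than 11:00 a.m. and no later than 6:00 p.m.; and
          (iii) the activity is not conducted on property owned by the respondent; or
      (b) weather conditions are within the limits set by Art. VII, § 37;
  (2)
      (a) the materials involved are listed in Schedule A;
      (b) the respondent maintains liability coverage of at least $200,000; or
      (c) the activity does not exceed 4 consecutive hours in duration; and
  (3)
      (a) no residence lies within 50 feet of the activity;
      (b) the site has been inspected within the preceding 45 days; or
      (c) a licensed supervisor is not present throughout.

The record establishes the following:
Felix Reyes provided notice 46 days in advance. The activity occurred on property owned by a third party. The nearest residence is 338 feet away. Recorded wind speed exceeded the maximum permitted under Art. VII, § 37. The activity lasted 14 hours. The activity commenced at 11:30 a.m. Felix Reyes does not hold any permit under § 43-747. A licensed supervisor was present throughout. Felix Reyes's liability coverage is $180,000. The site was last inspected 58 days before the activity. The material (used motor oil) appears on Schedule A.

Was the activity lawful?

Yes — lawful.

(i) ≥45 days' notice — satisfied.
(ii) start within hours — holds.
(iii) not (own property) — holds.
(a): T AND T AND T → true.
(b) weather ok — not met.
(1): T OR F → true.
(a) Schedule A material — holds.
(b) coverage ≥ $200,000 — fails.
(c) ≤ 4 hrs duration — not met.
So (2) is satisfied (T OR F OR F).
(a) no residence in 50 ft — holds.
(b) site inspected — fails.
(c) not (supervisor present) — fails.
So (3) is satisfied (T OR F OR F).
So Overall is satisfied (T AND T AND T).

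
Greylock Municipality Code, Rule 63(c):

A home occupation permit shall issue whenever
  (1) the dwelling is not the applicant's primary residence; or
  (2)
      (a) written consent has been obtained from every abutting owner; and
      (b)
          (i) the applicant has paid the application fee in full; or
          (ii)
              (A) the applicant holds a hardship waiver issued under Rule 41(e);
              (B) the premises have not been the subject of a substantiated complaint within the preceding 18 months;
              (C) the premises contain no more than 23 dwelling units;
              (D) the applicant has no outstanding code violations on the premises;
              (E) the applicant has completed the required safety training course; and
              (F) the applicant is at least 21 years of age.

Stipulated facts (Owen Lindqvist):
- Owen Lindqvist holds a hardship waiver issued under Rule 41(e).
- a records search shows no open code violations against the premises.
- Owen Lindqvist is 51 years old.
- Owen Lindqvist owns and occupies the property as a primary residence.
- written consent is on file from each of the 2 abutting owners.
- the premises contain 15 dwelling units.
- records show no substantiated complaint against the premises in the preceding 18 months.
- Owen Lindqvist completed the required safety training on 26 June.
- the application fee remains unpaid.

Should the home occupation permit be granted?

Yes — granted.

(1) not (primary residence) — not satisfied.
(a) all abutters consent — holds.
(i) fee paid — not satisfied.
(A) hardship waiver — satisfied.
(B) no complaint in 18 mo. — met.
(C) ≤ 23 units — satisfied.
(D) no code violations — satisfied.
(E) safety training — met.
(F) age ≥ 21 — holds.
(ii): T AND T AND T AND T AND T AND T → true.
(b): F OR T → true.
(2) = T AND T = true.
Overall: F OR T → true.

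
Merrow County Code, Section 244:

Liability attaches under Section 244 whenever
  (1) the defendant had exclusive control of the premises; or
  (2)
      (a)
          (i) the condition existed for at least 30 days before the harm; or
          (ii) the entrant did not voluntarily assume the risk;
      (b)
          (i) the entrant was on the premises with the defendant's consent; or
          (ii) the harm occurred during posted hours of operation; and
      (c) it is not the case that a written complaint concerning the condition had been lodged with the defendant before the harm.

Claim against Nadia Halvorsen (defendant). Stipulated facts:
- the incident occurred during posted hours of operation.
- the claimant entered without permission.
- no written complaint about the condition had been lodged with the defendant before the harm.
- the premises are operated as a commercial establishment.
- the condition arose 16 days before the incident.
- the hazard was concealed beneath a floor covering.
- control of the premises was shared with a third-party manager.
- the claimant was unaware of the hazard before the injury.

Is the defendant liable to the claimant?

Yes — liable.

(1) exclusive control — not met.
(i) condition ≥30 days old — not satisfied.
(ii) no assumed risk — satisfied.
(a): F OR T → true.
(i) consent to enter — fails.
(ii) during posted hours — satisfied.
So (b) is satisfied (F OR T).
(c) not (complaint lodged) — met.
(2): T AND T AND T → true.
Overall = F OR T = true.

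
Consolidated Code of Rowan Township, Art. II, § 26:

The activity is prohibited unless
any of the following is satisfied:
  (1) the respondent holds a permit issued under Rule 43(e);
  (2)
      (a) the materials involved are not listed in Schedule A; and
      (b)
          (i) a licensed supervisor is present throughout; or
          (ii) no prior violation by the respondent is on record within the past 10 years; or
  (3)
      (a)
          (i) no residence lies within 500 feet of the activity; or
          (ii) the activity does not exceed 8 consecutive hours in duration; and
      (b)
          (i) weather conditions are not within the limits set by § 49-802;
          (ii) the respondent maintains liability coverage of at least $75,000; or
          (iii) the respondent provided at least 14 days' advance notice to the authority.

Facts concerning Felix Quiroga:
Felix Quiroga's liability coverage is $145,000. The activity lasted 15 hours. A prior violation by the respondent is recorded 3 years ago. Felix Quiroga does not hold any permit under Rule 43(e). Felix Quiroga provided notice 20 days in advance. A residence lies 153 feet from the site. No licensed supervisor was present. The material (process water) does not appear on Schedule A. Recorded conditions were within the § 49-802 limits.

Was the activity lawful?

No — unlawful.

(1) holds permit — not met.
(a) not (Schedule A material) — holds.
(i) supervisor present — not met.
(ii) no prior violation — not satisfied.
So (b) is not satisfied (F OR F).
So (2) is not satisfied (T AND F).
(i) no residence in 500 ft — fails.
(ii) ≤ 8 hrs duration — not satisfied.
So (a) is not satisfied (F OR F).
(i) not (weather ok) — fails.
(ii) coverage ≥ $75,000 — met.
(iii) ≥14 days' notice — holds.
(b) = F OR T OR T = true.
So (3) is not satisfied (F AND T).
So Overall is not satisfied (F OR F OR F).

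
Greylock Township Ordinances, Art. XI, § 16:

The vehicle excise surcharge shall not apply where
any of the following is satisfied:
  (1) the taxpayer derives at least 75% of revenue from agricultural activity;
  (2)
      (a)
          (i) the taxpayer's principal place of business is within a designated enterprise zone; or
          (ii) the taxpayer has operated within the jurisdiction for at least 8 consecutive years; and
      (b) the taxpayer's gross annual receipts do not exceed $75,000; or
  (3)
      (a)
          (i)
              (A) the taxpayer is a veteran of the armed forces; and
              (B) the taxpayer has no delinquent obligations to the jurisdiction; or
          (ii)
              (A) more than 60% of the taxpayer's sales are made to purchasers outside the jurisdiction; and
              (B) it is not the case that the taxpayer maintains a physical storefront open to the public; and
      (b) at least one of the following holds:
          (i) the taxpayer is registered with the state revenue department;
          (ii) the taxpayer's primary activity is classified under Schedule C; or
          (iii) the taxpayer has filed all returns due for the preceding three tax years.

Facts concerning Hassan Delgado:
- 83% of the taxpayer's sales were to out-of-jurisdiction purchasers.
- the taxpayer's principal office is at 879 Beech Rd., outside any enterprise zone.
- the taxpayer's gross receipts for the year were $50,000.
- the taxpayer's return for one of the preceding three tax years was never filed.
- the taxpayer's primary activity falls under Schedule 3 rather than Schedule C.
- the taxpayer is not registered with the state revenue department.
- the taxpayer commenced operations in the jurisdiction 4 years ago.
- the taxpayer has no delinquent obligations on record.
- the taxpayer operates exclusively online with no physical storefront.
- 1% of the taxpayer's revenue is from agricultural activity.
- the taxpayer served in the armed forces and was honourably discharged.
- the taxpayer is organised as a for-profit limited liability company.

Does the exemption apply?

No — not exempt.

(1) ≥75% agricultural — fails.
(i) in enterprise zone — not met.
(ii) ≥ 8 yrs in jurisdiction — fails.
So (a) is not satisfied (F OR F).
(b) receipts ≤ $75,000 — satisfied.
(2) = F AND T = false.
(A) veteran — met.
(B) no delinquency — satisfied.
So (i) is satisfied (T AND T).
(A) >60% out-of-jur. sales — met.
(B) not (has storefront) — met.
(ii) = T AND T = true.
(a) = T OR T = true.
(i) state-registered — not satisfied.
(ii) Schedule C activity — not satisfied.
(iii) returns current — not satisfied.
(b) = F OR F OR F = false.
So (3) is not satisfied (T AND F).
Overall = F OR F OR F = false.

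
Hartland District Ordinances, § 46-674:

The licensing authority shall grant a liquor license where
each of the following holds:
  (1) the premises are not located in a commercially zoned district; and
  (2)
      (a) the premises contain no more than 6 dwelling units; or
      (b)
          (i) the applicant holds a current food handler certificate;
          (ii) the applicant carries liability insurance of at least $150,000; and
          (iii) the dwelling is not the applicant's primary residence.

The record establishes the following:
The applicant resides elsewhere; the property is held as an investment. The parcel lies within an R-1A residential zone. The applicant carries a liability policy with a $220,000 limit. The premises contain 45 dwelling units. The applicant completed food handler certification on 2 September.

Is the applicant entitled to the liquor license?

Yes — granted.

(1) not (commercially zoned) — holds.
(a) ≤ 6 units — not satisfied.
(i) food handler cert. — holds.
(ii) insurance ≥ $150,000 — holds.
(iii) not (primary residence) — satisfied.
So (b) is satisfied (T AND T AND T).
(2) = F OR T = true.
Overall = T AND T = true.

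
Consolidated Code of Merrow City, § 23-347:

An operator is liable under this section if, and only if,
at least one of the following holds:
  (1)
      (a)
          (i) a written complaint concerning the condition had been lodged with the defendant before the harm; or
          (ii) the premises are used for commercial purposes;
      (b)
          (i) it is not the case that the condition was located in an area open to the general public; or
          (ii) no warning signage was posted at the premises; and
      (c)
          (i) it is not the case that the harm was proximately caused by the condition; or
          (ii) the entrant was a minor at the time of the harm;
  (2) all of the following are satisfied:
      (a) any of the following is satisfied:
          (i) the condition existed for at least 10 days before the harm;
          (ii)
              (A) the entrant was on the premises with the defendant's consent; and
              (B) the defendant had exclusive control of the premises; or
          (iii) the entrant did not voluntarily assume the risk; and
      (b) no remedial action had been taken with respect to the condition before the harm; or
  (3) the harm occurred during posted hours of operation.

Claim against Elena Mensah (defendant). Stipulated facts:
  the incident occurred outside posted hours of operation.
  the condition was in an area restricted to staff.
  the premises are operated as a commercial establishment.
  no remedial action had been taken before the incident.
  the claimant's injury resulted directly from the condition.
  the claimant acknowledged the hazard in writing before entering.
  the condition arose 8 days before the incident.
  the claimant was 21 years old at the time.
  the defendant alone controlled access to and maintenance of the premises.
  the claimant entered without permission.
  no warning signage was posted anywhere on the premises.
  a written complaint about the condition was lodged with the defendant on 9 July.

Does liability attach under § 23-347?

No — not liable.

(i) complaint lodged — satisfied.
(ii) commercial use — holds.
(a) = T OR T = true.
(i) not (public area) — satisfied.
(ii) no signage posted — satisfied.
(b) = T OR T = true.
(i) not (proximate cause) — not satisfied.
(ii) entrant a minor — not met.
So (c) is not satisfied (F OR F).
So (1) is not satisfied (T AND T AND F).
(i) condition ≥10 days old — not met.
(A) consent to enter — not met.
(B) exclusive control — met.
(ii) = F AND T = false.
(iii) no assumed risk — not satisfied.
So (a) is not satisfied (F OR F OR F).
(b) no remedial action — holds.
(2) = F AND T = false.
(3) during posted hours — fails.
Overall: F OR F OR F → false.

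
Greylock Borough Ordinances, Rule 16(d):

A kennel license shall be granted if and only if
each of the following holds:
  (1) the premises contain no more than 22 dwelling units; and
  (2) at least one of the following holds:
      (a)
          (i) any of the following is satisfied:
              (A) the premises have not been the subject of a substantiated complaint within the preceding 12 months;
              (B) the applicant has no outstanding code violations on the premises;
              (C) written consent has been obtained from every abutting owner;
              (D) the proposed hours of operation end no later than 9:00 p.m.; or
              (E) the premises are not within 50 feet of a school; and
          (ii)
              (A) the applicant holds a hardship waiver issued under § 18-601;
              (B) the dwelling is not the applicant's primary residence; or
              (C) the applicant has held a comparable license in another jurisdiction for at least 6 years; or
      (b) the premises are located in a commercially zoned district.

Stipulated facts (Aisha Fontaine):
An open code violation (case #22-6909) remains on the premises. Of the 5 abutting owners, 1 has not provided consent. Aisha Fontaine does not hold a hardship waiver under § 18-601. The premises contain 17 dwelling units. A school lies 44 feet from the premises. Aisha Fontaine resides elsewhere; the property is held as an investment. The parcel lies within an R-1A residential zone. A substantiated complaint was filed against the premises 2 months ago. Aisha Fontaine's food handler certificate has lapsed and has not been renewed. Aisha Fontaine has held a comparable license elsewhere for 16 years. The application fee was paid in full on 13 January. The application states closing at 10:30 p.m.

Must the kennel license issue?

(1) ≤ 22 units — satisfied.
(A) no complaint in 12 mo. — fails.
(B) no code violations — fails.
(C) all abutters consent — fails.
(D) closes by 9 p.m. — fails.
(E) ≥50 ft from school — not satisfied.
(i) = F OR F OR F OR F OR F = false.
(A) hardship waiver — fails.
(B) not (primary residence) — met.
(C) prior license ≥ 6 yr — met.
So (ii) is satisfied (F OR T OR T).
(a) = F AND T = false.
(b) commercially zoned — not met.
(2) = F OR F = false.
So Overall is not satisfied (T AND F).

No — denied.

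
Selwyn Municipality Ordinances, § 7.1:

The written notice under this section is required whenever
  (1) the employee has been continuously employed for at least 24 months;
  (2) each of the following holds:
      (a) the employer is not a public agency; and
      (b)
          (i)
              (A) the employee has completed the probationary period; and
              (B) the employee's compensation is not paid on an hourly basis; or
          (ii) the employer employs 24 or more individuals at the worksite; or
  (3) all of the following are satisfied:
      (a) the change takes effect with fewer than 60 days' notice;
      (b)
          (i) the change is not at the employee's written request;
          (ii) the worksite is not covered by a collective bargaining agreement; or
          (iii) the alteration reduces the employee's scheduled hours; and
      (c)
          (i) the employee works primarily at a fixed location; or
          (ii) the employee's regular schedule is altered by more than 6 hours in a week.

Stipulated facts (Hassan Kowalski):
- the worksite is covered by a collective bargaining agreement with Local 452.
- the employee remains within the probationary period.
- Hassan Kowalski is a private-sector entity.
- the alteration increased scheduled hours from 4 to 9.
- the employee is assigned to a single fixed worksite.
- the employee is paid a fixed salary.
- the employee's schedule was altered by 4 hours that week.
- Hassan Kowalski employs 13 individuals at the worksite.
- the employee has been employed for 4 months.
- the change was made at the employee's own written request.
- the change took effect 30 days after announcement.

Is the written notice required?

No — not required.

(1) tenure ≥ 24 mo. — fails.
(a) not (public agency) — met.
(A) past probation — not met.
(B) not (hourly-paid) — satisfied.
(i) = F AND T = false.
(ii) ≥ 24 at site — not satisfied.
(b) = F OR F = false.
(2) = T AND F = false.
(a) < 60 days' notice — met.
(i) not employee-requested — fails.
(ii) no CBA — fails.
(iii) hours reduced — not met.
(b): F OR F OR F → false.
(i) fixed location — met.
(ii) schedule shift > 6h — not met.
(c) = T OR F = true.
(3) = T AND F AND T = false.
So Overall is not satisfied (F OR F OR F).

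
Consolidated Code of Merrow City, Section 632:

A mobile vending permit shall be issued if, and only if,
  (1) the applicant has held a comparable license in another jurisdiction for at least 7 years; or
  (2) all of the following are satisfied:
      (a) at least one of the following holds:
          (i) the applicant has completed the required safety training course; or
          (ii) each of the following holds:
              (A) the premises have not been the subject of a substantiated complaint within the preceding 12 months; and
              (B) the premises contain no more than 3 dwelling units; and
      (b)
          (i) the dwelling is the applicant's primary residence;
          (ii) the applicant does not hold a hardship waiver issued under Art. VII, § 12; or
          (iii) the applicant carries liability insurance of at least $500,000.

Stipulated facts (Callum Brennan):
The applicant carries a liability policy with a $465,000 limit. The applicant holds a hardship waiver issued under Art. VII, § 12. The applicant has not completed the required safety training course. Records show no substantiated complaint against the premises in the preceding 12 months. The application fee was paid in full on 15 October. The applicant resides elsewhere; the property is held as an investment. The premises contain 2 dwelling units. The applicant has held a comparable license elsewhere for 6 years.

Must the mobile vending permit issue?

(1) prior license ≥ 7 yr — not satisfied.
(i) safety training — not satisfied.
(A) no complaint in 12 mo. — met.
(B) ≤ 3 units — satisfied.
(ii) = T AND T = true.
So (a) is satisfied (F OR T).
(i) primary residence — not satisfied.
(ii) not (hardship waiver) — not satisfied.
(iii) insurance ≥ $500,000 — not met.
(b) = F OR F OR F = false.
(2) = T AND F = false.
Overall: F OR F → false.

No — denied.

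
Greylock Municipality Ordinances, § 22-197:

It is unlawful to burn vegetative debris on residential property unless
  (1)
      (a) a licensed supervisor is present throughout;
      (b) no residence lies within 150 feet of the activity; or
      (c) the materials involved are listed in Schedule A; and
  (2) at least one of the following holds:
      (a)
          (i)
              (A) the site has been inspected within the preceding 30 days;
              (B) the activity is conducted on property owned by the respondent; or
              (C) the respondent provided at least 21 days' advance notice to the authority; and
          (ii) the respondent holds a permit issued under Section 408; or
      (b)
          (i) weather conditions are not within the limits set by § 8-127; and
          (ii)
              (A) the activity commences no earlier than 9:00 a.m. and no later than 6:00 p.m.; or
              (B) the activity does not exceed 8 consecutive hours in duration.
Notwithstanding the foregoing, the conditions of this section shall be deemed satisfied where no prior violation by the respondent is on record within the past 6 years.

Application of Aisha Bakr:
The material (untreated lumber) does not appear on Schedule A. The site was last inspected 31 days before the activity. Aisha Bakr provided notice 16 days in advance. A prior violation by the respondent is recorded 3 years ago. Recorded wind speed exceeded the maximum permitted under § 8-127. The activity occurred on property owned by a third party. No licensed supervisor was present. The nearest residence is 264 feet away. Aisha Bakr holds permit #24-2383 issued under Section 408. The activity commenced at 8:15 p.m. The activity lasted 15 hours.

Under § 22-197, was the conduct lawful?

No — unlawful.

(a) supervisor present — fails.
(b) no residence in 150 ft — met.
(c) Schedule A material — not met.
So (1) is satisfied (F OR T OR F).
(A) site inspected — fails.
(B) own property — not met.
(C) ≥21 days' notice — fails.
(i) = F OR F OR F = false.
(ii) holds permit — met.
(a) = F AND T = false.
(i) not (weather ok) — holds.
(A) start within hours — not met.
(B) ≤ 8 hrs duration — not satisfied.
(ii): F OR F → false.
So (b) is not satisfied (T AND F).
(2): F OR F → false.
Overall: T AND F → false.
Exception (no prior violation) — not satisfied.
Result: main false OR exception false → false.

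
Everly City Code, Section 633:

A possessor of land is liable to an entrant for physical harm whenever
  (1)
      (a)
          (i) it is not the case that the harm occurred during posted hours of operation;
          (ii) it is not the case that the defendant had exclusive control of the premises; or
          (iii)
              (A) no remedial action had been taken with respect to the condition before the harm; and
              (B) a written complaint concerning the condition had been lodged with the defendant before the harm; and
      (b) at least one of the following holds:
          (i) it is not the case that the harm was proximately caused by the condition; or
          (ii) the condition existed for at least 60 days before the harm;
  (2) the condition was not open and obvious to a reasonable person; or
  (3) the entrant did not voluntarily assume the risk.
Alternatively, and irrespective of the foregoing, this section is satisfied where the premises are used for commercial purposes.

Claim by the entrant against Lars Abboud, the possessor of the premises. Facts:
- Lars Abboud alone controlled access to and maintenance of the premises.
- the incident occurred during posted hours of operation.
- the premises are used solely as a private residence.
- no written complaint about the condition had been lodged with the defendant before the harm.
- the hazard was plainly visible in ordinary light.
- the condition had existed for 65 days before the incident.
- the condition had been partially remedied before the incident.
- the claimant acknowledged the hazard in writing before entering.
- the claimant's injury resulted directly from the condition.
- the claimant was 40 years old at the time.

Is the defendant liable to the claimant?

No — not liable.

(i) not (during posted hours) — not satisfied.
(ii) not (exclusive control) — fails.
(A) no remedial action — not met.
(B) complaint lodged — not met.
(iii) = F AND F = false.
So (a) is not satisfied (F OR F OR F).
(i) not (proximate cause) — not satisfied.
(ii) condition ≥60 days old — holds.
So (b) is satisfied (F OR T).
So (1) is not satisfied (F AND T).
(2) not open/obvious — not satisfied.
(3) no assumed risk — not met.
Overall: F OR F OR F → false.
Exception (commercial use) — not satisfied.
Result: main false OR exception false → false.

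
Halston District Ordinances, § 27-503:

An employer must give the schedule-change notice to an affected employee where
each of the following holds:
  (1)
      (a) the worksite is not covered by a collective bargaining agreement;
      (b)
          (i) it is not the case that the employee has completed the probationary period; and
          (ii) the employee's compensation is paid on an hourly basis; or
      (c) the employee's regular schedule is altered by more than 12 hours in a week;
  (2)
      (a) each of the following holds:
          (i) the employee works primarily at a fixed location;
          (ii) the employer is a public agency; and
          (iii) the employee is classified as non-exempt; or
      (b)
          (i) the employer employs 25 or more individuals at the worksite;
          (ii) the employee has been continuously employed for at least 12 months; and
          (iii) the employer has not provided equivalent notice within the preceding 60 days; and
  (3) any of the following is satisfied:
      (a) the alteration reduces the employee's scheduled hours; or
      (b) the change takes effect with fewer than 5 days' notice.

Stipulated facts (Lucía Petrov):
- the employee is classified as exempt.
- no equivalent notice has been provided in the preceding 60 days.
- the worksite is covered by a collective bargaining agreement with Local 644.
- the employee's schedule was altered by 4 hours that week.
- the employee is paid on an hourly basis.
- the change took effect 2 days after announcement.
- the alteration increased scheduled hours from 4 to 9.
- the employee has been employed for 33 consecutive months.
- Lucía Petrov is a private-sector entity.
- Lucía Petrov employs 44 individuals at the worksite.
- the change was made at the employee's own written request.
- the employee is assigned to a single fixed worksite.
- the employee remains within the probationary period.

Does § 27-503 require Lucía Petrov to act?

(a) no CBA — fails.
(i) not (past probation) — met.
(ii) hourly-paid — holds.
(b): T AND T → true.
(c) schedule shift > 12h — not satisfied.
(1): F OR T OR F → true.
(i) fixed location — satisfied.
(ii) public agency — fails.
(iii) non-exempt — not satisfied.
(a) = T AND F AND F = false.
(i) ≥ 25 at site — satisfied.
(ii) tenure ≥ 12 mo. — met.
(iii) no recent notice — met.
(b) = T AND T AND T = true.
(2) = F OR T = true.
(a) hours reduced — fails.
(b) < 5 days' notice — met.
(3) = F OR T = true.
Overall = T AND T AND T = true.

Yes — required.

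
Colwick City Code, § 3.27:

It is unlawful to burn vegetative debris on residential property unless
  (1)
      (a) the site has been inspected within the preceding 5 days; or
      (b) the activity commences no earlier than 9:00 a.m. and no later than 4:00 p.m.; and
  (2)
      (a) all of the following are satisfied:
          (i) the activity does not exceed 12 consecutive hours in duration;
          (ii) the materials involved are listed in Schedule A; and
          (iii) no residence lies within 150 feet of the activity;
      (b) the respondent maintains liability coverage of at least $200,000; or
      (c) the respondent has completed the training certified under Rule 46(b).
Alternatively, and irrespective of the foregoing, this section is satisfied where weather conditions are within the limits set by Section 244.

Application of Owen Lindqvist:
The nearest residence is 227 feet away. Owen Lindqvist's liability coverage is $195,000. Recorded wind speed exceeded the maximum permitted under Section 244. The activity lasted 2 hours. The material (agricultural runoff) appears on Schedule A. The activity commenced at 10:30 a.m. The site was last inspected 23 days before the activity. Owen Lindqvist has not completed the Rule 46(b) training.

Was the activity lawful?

Yes — lawful.

(a) site inspected — not met.
(b) start within hours — satisfied.
So (1) is satisfied (F OR T).
(i) ≤ 12 hrs duration — met.
(ii) Schedule A material — met.
(iii) no residence in 150 ft — holds.
So (a) is satisfied (T AND T AND T).
(b) coverage ≥ $200,000 — not satisfied.
(c) training certified — fails.
So (2) is satisfied (T OR F OR F).
So Overall is satisfied (T AND T).
Exception (weather ok) — not satisfied.
Result: main true OR exception false → true.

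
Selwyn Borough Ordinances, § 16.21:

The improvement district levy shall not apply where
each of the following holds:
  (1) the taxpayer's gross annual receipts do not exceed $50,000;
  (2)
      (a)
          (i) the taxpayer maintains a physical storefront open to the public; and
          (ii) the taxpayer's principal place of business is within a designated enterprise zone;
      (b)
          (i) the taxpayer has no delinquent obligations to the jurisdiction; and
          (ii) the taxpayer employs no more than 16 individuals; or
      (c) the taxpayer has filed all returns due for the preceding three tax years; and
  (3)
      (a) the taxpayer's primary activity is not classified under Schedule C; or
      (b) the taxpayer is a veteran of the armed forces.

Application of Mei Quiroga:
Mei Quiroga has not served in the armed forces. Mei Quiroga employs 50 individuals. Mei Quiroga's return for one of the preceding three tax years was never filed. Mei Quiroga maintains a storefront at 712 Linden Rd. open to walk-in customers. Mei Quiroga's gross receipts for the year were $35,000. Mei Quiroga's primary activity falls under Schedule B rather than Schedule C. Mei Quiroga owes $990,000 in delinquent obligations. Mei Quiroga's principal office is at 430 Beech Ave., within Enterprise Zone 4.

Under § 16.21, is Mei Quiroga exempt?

Yes — exempt.

(1) receipts ≤ $50,000 — satisfied.
(i) has storefront — satisfied.
(ii) in enterprise zone — satisfied.
(a): T AND T → true.
(i) no delinquency — not satisfied.
(ii) ≤ 16 employees — fails.
(b): F AND F → false.
(c) returns current — not met.
So (2) is satisfied (T OR F OR F).
(a) not (Schedule C activity) — holds.
(b) veteran — not satisfied.
(3) = T OR F = true.
Overall = T AND T AND T = true.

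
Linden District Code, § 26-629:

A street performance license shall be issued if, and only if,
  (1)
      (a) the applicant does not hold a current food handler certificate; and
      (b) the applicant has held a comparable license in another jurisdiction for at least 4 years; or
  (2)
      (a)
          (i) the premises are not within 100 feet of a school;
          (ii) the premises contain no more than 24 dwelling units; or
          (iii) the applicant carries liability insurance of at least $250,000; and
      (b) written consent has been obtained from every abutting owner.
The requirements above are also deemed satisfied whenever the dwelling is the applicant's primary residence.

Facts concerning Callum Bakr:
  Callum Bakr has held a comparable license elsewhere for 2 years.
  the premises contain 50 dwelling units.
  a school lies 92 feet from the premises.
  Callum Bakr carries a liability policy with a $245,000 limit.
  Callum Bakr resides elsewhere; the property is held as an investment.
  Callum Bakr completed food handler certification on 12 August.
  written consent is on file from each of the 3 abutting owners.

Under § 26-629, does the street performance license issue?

(a) not (food handler cert.) — not met.
(b) prior license ≥ 4 yr — not met.
(1): F AND F → false.
(i) ≥100 ft from school — not met.
(ii) ≤ 24 units — not satisfied.
(iii) insurance ≥ $250,000 — not satisfied.
(a): F OR F OR F → false.
(b) all abutters consent — holds.
So (2) is not satisfied (F AND T).
Overall: F OR F → false.
Exception (primary residence) — not satisfied.
Result: main false OR exception false → false.

No — denied.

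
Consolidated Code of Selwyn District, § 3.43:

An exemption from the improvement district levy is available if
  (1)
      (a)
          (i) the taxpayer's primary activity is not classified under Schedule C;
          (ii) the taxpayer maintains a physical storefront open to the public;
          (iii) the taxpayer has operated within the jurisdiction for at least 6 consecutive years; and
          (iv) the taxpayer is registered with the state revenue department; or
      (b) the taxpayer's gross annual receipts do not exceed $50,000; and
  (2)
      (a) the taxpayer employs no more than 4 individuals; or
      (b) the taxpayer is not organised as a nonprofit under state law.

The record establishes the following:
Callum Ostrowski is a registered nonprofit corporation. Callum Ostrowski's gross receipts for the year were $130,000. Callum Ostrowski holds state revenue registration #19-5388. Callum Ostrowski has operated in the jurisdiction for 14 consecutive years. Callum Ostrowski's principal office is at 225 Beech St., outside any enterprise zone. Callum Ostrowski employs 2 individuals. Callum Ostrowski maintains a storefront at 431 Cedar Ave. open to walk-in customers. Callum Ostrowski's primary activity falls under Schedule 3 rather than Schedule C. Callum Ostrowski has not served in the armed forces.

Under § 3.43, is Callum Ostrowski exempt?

Yes — exempt.

(i) not (Schedule C activity) — holds.
(ii) has storefront — met.
(iii) ≥ 6 yrs in jurisdiction — holds.
(iv) state-registered — met.
So (a) is satisfied (T AND T AND T AND T).
(b) receipts ≤ $50,000 — not met.
(1): T OR F → true.
(a) ≤ 4 employees — satisfied.
(b) not (nonprofit) — fails.
(2): T OR F → true.
Overall: T AND T → true.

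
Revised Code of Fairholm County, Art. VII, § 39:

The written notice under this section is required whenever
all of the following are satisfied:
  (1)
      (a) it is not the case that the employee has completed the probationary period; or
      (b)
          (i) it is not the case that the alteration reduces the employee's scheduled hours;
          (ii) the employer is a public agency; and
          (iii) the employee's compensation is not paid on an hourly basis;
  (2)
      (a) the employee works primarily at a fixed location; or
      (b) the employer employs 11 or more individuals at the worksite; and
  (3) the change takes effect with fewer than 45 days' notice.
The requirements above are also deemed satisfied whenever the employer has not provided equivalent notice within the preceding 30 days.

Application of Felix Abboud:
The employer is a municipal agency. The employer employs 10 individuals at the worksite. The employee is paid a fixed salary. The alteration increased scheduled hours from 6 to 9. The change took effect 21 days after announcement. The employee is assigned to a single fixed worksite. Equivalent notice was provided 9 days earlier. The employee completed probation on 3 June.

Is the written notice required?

Yes — required.

(a) not (past probation) — fails.
(i) not (hours reduced) — satisfied.
(ii) public agency — met.
(iii) not (hourly-paid) — holds.
(b) = T AND T AND T = true.
(1): F OR T → true.
(a) fixed location — holds.
(b) ≥ 11 at site — not satisfied.
So (2) is satisfied (T OR F).
(3) < 45 days' notice — holds.
Overall = T AND T AND T = true.
Exception (no recent notice) — not satisfied.
Result: main true OR exception false → true.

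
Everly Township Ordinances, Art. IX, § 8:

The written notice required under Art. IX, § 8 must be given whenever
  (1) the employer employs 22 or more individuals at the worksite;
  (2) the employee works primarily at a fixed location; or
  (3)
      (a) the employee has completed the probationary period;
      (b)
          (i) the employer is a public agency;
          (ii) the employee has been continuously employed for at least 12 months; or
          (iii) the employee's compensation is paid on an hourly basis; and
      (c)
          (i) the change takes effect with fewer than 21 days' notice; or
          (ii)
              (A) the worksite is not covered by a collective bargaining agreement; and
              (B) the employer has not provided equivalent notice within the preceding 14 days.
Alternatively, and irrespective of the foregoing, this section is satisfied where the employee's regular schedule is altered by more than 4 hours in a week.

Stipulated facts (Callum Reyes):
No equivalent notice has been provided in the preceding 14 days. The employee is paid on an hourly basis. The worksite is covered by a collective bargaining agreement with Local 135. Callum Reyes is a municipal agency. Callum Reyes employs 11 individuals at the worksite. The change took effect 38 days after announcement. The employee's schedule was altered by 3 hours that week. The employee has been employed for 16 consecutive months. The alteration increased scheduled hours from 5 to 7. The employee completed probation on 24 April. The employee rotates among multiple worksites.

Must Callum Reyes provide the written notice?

No — not required.

(1) ≥ 22 at site — not satisfied.
(2) fixed location — not met.
(a) past probation — holds.
(i) public agency — satisfied.
(ii) tenure ≥ 12 mo. — holds.
(iii) hourly-paid — satisfied.
(b): T OR T OR T → true.
(i) < 21 days' notice — not met.
(A) no CBA — not satisfied.
(B) no recent notice — met.
(ii) = F AND T = false.
So (c) is not satisfied (F OR F).
(3): T AND T AND F → false.
So Overall is not satisfied (F OR F OR F).
Exception (schedule shift > 4h) — not satisfied.
Result: main false OR exception false → false.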